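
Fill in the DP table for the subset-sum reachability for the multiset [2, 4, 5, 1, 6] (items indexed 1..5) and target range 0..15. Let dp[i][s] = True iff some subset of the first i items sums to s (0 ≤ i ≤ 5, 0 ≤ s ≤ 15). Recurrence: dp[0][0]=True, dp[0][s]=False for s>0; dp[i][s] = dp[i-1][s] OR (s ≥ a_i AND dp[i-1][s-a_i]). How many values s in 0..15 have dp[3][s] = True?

i\s   0   1   2   3   4   5   6   7   8   9  10  11  12  13  14  15
  0   T   F   F   F   F   F   F   F   F   F   F   F   F   F   F   F
  1   T   F   T   F   F   F   F   F   F   F   F   F   F   F   F   F
  2   T   F   T   F   T   F   T   F   F   F   F   F   F   F   F   F
  3   T   F   T   F   T   T   T   T   F   T   F   T   F   F   F   F
  4   T   T   T   T   T   T   T   T   T   T   T   T   T   F   F   F
  5   T   T   T   T   T   T   T   T   T   T   T   T   T   T   T   T

8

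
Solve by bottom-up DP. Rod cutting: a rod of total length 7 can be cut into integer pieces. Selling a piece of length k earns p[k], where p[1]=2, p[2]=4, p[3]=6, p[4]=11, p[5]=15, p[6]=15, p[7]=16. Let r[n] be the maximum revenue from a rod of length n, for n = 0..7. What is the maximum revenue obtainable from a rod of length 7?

19

   n    0    1    2    3    4    5    6    7
r[n]    0    2    4    6   11   15   17   19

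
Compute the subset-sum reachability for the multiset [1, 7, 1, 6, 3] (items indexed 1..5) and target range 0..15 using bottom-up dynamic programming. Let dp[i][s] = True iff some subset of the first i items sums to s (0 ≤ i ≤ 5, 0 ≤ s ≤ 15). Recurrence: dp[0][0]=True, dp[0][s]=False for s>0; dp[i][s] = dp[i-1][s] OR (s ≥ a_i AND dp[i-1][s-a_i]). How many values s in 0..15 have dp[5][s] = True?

16

i\s   0   1   2   3   4   5   6   7   8   9  10  11  12  13  14  15
  0   T   F   F   F   F   F   F   F   F   F   F   F   F   F   F   F
  1   T   T   F   F   F   F   F   F   F   F   F   F   F   F   F   F
  2   T   T   F   F   F   F   F   T   T   F   F   F   F   F   F   F
  3   T   T   T   F   F   F   F   T   T   T   F   F   F   F   F   F
  4   T   T   T   F   F   F   T   T   T   T   F   F   F   T   T   T
  5   T   T   T   T   T   T   T   T   T   T   T   T   T   T   T   T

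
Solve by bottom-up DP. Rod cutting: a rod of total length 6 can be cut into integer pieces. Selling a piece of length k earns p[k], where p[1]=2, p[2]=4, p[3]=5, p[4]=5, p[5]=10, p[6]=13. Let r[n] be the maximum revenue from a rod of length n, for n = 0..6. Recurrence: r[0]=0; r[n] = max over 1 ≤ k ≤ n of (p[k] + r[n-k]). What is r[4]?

   n    0    1    2    3    4    5    6
r[n]    0    2    4    6    8   10   13

8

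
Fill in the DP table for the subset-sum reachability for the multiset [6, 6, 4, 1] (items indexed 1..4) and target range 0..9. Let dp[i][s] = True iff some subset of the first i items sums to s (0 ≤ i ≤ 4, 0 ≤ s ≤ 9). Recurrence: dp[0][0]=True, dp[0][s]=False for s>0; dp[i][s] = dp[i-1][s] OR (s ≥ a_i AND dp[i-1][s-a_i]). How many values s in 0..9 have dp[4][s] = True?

i\s   0   1   2   3   4   5   6   7   8   9
  0   T   F   F   F   F   F   F   F   F   F
  1   T   F   F   F   F   F   T   F   F   F
  2   T   F   F   F   F   F   T   F   F   F
  3   T   F   F   F   T   F   T   F   F   F
  4   T   T   F   F   T   T   T   T   F   F

6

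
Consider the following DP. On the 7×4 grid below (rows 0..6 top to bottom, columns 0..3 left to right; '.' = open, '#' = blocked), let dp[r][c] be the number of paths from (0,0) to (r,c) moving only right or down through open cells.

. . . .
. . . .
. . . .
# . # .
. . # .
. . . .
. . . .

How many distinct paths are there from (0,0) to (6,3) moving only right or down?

r\c   0   1   2   3
  0   1   1   1   1
  1   1   2   3   4
  2   1   3   6  10
  3   0   3   0  10
  4   0   3   0  10
  5   0   3   3  13
  6   0   3   6  19

19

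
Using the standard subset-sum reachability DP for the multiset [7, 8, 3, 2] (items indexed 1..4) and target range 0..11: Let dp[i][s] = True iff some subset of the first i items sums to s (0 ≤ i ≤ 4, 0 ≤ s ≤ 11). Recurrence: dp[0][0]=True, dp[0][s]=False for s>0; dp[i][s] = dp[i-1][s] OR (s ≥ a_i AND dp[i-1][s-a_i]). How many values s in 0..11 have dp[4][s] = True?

9

i\s   0   1   2   3   4   5   6   7   8   9  10  11
  0   T   F   F   F   F   F   F   F   F   F   F   F
  1   T   F   F   F   F   F   F   T   F   F   F   F
  2   T   F   F   F   F   F   F   T   T   F   F   F
  3   T   F   F   T   F   F   F   T   T   F   T   T
  4   T   F   T   T   F   T   F   T   T   T   T   T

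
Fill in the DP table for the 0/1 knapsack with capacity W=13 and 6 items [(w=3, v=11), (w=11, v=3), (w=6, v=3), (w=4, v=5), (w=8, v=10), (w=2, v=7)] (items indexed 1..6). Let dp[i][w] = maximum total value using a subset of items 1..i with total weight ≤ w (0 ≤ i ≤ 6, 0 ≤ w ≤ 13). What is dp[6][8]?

i\w   0   1   2   3   4   5   6   7   8   9  10  11  12  13
  0   0   0   0   0   0   0   0   0   0   0   0   0   0   0
  1   0   0   0  11  11  11  11  11  11  11  11  11  11  11
  2   0   0   0  11  11  11  11  11  11  11  11  11  11  11
  3   0   0   0  11  11  11  11  11  11  14  14  14  14  14
  4   0   0   0  11  11  11  11  16  16  16  16  16  16  19
  5   0   0   0  11  11  11  11  16  16  16  16  21  21  21
  6   0   0   7  11  11  18  18  18  18  23  23  23  23  28

18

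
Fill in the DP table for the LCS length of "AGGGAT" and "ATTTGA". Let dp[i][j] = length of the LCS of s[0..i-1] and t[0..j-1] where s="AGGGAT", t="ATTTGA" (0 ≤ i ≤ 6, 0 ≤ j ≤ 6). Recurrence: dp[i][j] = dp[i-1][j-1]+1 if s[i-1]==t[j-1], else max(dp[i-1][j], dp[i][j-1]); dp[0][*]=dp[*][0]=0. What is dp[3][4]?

1

   ''  A  T  T  T  G  A
''  0  0  0  0  0  0  0
 A  0  1  1  1  1  1  1
 G  0  1  1  1  1  2  2
 G  0  1  1  1  1  2  2
 G  0  1  1  1  1  2  2
 A  0  1  1  1  1  2  3
 T  0  1  2  2  2  2  3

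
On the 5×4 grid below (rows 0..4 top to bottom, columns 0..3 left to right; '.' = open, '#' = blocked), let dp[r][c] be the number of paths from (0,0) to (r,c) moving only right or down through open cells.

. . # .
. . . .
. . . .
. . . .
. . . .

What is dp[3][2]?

9

r\c   0   1   2   3
  0   1   1   0   0
  1   1   2   2   2
  2   1   3   5   7
  3   1   4   9  16
  4   1   5  14  30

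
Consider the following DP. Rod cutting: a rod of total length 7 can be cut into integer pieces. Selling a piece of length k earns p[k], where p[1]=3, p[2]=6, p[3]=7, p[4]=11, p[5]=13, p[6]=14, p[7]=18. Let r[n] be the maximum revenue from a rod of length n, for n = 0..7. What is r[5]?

15

   n    0    1    2    3    4    5    6    7
r[n]    0    3    6    9   12   15   18   21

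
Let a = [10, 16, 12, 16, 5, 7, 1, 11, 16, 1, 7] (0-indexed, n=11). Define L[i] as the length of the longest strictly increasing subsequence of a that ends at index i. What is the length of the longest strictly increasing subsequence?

   i    0    1    2    3    4    5    6    7    8    9   10
a[i]   10   16   12   16    5    7    1   11   16    1    7
L[i]    1    2    2    3    1    2    1    3    4    1    2

4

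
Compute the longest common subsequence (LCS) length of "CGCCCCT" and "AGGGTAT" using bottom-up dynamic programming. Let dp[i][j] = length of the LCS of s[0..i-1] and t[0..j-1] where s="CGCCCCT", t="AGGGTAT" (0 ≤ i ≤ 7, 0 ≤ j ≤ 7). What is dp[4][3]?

1

   ''  A  G  G  G  T  A  T
''  0  0  0  0  0  0  0  0
 C  0  0  0  0  0  0  0  0
 G  0  0  1  1  1  1  1  1
 C  0  0  1  1  1  1  1  1
 C  0  0  1  1  1  1  1  1
 C  0  0  1  1  1  1  1  1
 C  0  0  1  1  1  1  1  1
 T  0  0  1  1  1  2  2  2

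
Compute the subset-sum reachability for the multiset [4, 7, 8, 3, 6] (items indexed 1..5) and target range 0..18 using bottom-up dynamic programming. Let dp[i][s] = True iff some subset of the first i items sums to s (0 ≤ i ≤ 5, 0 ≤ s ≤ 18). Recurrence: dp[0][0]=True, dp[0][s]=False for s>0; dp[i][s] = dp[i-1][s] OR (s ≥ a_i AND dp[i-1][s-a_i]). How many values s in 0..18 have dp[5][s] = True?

16

i\s   0   1   2   3   4   5   6   7   8   9  10  11  12  13  14  15  16  17  18
  0   T   F   F   F   F   F   F   F   F   F   F   F   F   F   F   F   F   F   F
  1   T   F   F   F   T   F   F   F   F   F   F   F   F   F   F   F   F   F   F
  2   T   F   F   F   T   F   F   T   F   F   F   T   F   F   F   F   F   F   F
  3   T   F   F   F   T   F   F   T   T   F   F   T   T   F   F   T   F   F   F
  4   T   F   F   T   T   F   F   T   T   F   T   T   T   F   T   T   F   F   T
  5   T   F   F   T   T   F   T   T   T   T   T   T   T   T   T   T   T   T   T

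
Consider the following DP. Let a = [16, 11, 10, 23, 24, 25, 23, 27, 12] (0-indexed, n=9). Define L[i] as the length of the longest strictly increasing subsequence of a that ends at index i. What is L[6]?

2

   i    0    1    2    3    4    5    6    7    8
a[i]   16   11   10   23   24   25   23   27   12
L[i]    1    1    1    2    3    4    2    5    2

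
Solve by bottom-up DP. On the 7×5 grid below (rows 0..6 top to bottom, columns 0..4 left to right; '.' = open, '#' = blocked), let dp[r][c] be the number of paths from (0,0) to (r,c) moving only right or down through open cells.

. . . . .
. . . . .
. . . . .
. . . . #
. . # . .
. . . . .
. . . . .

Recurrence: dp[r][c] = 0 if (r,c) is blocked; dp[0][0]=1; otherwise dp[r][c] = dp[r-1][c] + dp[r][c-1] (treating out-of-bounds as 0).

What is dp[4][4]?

r\c   0   1   2   3   4
  0   1   1   1   1   1
  1   1   2   3   4   5
  2   1   3   6  10  15
  3   1   4  10  20   0
  4   1   5   0  20  20
  5   1   6   6  26  46
  6   1   7  13  39  85

20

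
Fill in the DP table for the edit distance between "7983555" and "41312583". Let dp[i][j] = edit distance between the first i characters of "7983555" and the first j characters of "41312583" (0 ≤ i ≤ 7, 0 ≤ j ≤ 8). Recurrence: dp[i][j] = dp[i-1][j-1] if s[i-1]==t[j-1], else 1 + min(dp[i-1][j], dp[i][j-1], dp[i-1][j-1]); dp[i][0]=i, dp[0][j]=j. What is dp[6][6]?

   ''  4  1  3  1  2  5  8  3
''  0  1  2  3  4  5  6  7  8
 7  1  1  2  3  4  5  6  7  8
 9  2  2  2  3  4  5  6  7  8
 8  3  3  3  3  4  5  6  6  7
 3  4  4  4  3  4  5  6  7  6
 5  5  5  5  4  4  5  5  6  7
 5  6  6  6  5  5  5  5  6  7
 5  7  7  7  6  6  6  5  6  7

5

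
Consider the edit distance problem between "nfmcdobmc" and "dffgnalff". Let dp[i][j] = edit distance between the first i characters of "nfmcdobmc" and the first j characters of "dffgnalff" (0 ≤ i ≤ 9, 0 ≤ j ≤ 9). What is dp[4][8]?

7

   ''  d  f  f  g  n  a  l  f  f
''  0  1  2  3  4  5  6  7  8  9
 n  1  1  2  3  4  4  5  6  7  8
 f  2  2  1  2  3  4  5  6  6  7
 m  3  3  2  2  3  4  5  6  7  7
 c  4  4  3  3  3  4  5  6  7  8
 d  5  4  4  4  4  4  5  6  7  8
 o  6  5  5  5  5  5  5  6  7  8
 b  7  6  6  6  6  6  6  6  7  8
 m  8  7  7  7  7  7  7  7  7  8
 c  9  8  8  8  8  8  8  8  8  8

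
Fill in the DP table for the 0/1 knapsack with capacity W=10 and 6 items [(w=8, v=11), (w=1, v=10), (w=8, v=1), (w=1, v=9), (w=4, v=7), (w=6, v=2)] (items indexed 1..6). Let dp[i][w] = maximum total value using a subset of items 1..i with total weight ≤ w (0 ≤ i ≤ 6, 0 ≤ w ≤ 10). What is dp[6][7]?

26

i\w   0   1   2   3   4   5   6   7   8   9  10
  0   0   0   0   0   0   0   0   0   0   0   0
  1   0   0   0   0   0   0   0   0  11  11  11
  2   0  10  10  10  10  10  10  10  11  21  21
  3   0  10  10  10  10  10  10  10  11  21  21
  4   0  10  19  19  19  19  19  19  19  21  30
  5   0  10  19  19  19  19  26  26  26  26  30
  6   0  10  19  19  19  19  26  26  26  26  30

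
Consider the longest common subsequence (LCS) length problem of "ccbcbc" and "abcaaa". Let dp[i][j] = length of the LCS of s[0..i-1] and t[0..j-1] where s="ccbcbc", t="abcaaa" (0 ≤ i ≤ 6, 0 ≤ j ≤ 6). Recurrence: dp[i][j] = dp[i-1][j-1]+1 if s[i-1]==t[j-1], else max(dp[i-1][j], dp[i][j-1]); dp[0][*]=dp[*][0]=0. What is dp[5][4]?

   ''  a  b  c  a  a  a
''  0  0  0  0  0  0  0
 c  0  0  0  1  1  1  1
 c  0  0  0  1  1  1  1
 b  0  0  1  1  1  1  1
 c  0  0  1  2  2  2  2
 b  0  0  1  2  2  2  2
 c  0  0  1  2  2  2  2

2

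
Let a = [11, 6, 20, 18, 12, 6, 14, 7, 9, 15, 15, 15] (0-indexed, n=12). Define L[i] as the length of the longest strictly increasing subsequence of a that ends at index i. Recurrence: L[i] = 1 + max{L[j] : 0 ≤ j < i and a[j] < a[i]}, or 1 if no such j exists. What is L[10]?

4

   i    0    1    2    3    4    5    6    7    8    9   10   11
a[i]   11    6   20   18   12    6   14    7    9   15   15   15
L[i]    1    1    2    2    2    1    3    2    3    4    4    4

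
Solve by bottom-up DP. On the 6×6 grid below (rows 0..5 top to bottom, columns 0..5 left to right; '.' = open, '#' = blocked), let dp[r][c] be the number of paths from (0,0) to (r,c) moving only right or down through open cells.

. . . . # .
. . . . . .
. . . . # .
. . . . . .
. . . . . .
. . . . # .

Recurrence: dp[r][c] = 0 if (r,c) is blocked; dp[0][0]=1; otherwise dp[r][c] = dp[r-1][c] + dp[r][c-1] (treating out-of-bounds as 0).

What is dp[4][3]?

r\c   0   1   2   3   4   5
  0   1   1   1   1   0   0
  1   1   2   3   4   4   4
  2   1   3   6  10   0   4
  3   1   4  10  20  20  24
  4   1   5  15  35  55  79
  5   1   6  21  56   0  79

35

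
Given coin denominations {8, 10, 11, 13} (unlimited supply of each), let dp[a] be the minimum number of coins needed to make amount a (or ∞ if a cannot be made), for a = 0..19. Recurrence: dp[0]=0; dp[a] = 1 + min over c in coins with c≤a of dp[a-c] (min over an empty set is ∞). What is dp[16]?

2

 a  0  1  2  3  4  5  6  7  8  9 10 11 12 13 14 15 16 17 18 19
dp  0  -  -  -  -  -  -  -  1  -  1  1  -  1  -  -  2  -  2  2
(- denotes ∞ / unreachable)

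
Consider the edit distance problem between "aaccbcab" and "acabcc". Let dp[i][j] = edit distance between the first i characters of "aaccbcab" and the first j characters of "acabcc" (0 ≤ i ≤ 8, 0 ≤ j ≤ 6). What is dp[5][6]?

3

   ''  a  c  a  b  c  c
''  0  1  2  3  4  5  6
 a  1  0  1  2  3  4  5
 a  2  1  1  1  2  3  4
 c  3  2  1  2  2  2  3
 c  4  3  2  2  3  2  2
 b  5  4  3  3  2  3  3
 c  6  5  4  4  3  2  3
 a  7  6  5  4  4  3  3
 b  8  7  6  5  4  4  4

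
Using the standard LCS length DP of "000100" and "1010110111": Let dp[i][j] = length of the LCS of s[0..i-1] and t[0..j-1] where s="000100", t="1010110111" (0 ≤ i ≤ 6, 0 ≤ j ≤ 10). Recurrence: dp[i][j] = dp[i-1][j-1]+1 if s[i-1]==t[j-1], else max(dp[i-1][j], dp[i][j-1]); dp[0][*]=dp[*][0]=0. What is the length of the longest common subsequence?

4

   ''  1  0  1  0  1  1  0  1  1  1
''  0  0  0  0  0  0  0  0  0  0  0
 0  0  0  1  1  1  1  1  1  1  1  1
 0  0  0  1  1  2  2  2  2  2  2  2
 0  0  0  1  1  2  2  2  3  3  3  3
 1  0  1  1  2  2  3  3  3  4  4  4
 0  0  1  2  2  3  3  3  4  4  4  4
 0  0  1  2  2  3  3  3  4  4  4  4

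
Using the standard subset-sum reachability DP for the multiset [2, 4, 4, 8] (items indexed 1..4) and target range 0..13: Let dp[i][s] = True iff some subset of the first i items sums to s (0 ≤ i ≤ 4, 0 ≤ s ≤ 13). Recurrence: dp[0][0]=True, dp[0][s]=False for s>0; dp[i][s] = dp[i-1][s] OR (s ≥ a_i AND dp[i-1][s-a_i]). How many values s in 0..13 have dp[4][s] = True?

i\s   0   1   2   3   4   5   6   7   8   9  10  11  12  13
  0   T   F   F   F   F   F   F   F   F   F   F   F   F   F
  1   T   F   T   F   F   F   F   F   F   F   F   F   F   F
  2   T   F   T   F   T   F   T   F   F   F   F   F   F   F
  3   T   F   T   F   T   F   T   F   T   F   T   F   F   F
  4   T   F   T   F   T   F   T   F   T   F   T   F   T   F

7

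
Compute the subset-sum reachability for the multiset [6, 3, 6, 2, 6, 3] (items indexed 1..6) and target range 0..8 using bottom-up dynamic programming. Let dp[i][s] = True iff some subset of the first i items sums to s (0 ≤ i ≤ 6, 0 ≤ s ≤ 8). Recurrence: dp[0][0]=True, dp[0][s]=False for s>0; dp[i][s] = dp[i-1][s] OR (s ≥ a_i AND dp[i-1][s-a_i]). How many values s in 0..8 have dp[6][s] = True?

6

i\s   0   1   2   3   4   5   6   7   8
  0   T   F   F   F   F   F   F   F   F
  1   T   F   F   F   F   F   T   F   F
  2   T   F   F   T   F   F   T   F   F
  3   T   F   F   T   F   F   T   F   F
  4   T   F   T   T   F   T   T   F   T
  5   T   F   T   T   F   T   T   F   T
  6   T   F   T   T   F   T   T   F   T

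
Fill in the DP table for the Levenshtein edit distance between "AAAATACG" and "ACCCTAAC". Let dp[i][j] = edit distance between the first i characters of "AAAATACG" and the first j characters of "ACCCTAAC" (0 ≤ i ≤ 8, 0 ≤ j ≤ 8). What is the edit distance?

   ''  A  C  C  C  T  A  A  C
''  0  1  2  3  4  5  6  7  8
 A  1  0  1  2  3  4  5  6  7
 A  2  1  1  2  3  4  4  5  6
 A  3  2  2  2  3  4  4  4  5
 A  4  3  3  3  3  4  4  4  5
 T  5  4  4  4  4  3  4  5  5
 A  6  5  5  5  5  4  3  4  5
 C  7  6  5  5  5  5  4  4  4
 G  8  7  6  6  6  6  5  5  5

5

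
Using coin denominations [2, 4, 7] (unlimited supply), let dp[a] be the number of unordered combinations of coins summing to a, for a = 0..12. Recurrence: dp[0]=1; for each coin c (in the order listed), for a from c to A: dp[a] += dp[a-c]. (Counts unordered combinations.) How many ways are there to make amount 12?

after  coin     0     1     2     3     4     5     6     7     8     9    10    11    12
          2     1     0     1     0     1     0     1     0     1     0     1     0     1
          4     1     0     1     0     2     0     2     0     3     0     3     0     4
          7     1     0     1     0     2     0     2     1     3     1     3     2     4

4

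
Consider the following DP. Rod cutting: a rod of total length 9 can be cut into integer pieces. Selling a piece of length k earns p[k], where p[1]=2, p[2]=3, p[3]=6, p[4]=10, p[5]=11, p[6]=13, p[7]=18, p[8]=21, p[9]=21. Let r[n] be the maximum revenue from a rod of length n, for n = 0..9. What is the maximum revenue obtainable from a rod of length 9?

23

   n    0    1    2    3    4    5    6    7    8    9
r[n]    0    2    4    6   10   12   14   18   21   23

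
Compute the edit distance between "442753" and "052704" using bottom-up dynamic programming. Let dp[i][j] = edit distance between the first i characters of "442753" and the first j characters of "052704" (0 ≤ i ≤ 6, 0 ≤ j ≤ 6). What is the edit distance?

   ''  0  5  2  7  0  4
''  0  1  2  3  4  5  6
 4  1  1  2  3  4  5  5
 4  2  2  2  3  4  5  5
 2  3  3  3  2  3  4  5
 7  4  4  4  3  2  3  4
 5  5  5  4  4  3  3  4
 3  6  6  5  5  4  4  4

4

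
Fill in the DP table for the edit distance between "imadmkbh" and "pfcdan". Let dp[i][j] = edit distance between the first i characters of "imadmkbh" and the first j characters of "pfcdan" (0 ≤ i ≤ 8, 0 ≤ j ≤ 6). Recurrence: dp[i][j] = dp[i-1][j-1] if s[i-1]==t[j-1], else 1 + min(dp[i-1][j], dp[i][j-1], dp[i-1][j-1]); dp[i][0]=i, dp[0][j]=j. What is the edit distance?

7

   ''  p  f  c  d  a  n
''  0  1  2  3  4  5  6
 i  1  1  2  3  4  5  6
 m  2  2  2  3  4  5  6
 a  3  3  3  3  4  4  5
 d  4  4  4  4  3  4  5
 m  5  5  5  5  4  4  5
 k  6  6  6  6  5  5  5
 b  7  7  7  7  6  6  6
 h  8  8  8  8  7  7  7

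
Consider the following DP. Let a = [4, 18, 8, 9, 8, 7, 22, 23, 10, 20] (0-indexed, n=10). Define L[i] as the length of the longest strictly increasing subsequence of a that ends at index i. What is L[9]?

   i    0    1    2    3    4    5    6    7    8    9
a[i]    4   18    8    9    8    7   22   23   10   20
L[i]    1    2    2    3    2    2    4    5    4    5

5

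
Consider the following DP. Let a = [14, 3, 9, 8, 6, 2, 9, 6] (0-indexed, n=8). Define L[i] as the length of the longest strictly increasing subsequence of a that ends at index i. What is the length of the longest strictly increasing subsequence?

   i    0    1    2    3    4    5    6    7
a[i]   14    3    9    8    6    2    9    6
L[i]    1    1    2    2    2    1    3    2

3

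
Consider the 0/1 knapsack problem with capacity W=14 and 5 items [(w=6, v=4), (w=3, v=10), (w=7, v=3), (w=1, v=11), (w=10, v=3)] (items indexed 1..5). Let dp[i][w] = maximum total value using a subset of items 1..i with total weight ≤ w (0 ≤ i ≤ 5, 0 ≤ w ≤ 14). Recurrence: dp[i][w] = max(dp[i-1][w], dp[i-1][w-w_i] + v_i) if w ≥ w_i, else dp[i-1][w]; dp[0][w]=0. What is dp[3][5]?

10

i\w   0   1   2   3   4   5   6   7   8   9  10  11  12  13  14
  0   0   0   0   0   0   0   0   0   0   0   0   0   0   0   0
  1   0   0   0   0   0   0   4   4   4   4   4   4   4   4   4
  2   0   0   0  10  10  10  10  10  10  14  14  14  14  14  14
  3   0   0   0  10  10  10  10  10  10  14  14  14  14  14  14
  4   0  11  11  11  21  21  21  21  21  21  25  25  25  25  25
  5   0  11  11  11  21  21  21  21  21  21  25  25  25  25  25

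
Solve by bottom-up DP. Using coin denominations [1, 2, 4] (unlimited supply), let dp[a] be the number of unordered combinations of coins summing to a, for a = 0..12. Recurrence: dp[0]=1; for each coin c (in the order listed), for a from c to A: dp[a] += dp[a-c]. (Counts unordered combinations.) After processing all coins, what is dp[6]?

6

after  coin     0     1     2     3     4     5     6     7     8     9    10    11    12
          1     1     1     1     1     1     1     1     1     1     1     1     1     1
          2     1     1     2     2     3     3     4     4     5     5     6     6     7
          4     1     1     2     2     4     4     6     6     9     9    12    12    16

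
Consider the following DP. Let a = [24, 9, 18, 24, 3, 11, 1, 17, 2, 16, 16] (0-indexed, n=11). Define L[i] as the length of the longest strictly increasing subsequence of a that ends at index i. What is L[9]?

   i    0    1    2    3    4    5    6    7    8    9   10
a[i]   24    9   18   24    3   11    1   17    2   16   16
L[i]    1    1    2    3    1    2    1    3    2    3    3

3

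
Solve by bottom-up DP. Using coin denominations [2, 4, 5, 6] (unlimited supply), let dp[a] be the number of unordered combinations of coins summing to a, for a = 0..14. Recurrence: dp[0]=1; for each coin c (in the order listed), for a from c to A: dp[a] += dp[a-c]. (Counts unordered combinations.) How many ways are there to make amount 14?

after  coin     0     1     2     3     4     5     6     7     8     9    10    11    12    13    14
          2     1     0     1     0     1     0     1     0     1     0     1     0     1     0     1
          4     1     0     1     0     2     0     2     0     3     0     3     0     4     0     4
          5     1     0     1     0     2     1     2     1     3     2     4     2     5     3     6
          6     1     0     1     0     2     1     3     1     4     2     6     3     8     4    10

10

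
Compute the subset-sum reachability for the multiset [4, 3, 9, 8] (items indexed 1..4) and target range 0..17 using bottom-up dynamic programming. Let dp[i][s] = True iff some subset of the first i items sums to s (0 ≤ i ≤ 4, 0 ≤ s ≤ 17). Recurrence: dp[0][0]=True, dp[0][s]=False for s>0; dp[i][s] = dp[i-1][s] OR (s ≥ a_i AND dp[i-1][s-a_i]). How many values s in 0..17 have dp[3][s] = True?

8

i\s   0   1   2   3   4   5   6   7   8   9  10  11  12  13  14  15  16  17
  0   T   F   F   F   F   F   F   F   F   F   F   F   F   F   F   F   F   F
  1   T   F   F   F   T   F   F   F   F   F   F   F   F   F   F   F   F   F
  2   T   F   F   T   T   F   F   T   F   F   F   F   F   F   F   F   F   F
  3   T   F   F   T   T   F   F   T   F   T   F   F   T   T   F   F   T   F
  4   T   F   F   T   T   F   F   T   T   T   F   T   T   T   F   T   T   T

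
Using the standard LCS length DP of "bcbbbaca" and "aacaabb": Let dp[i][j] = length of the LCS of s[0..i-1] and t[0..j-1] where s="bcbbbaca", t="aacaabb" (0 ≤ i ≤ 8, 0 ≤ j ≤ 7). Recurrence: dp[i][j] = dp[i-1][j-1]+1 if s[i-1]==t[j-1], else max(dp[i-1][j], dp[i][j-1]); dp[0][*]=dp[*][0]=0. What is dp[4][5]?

1

   ''  a  a  c  a  a  b  b
''  0  0  0  0  0  0  0  0
 b  0  0  0  0  0  0  1  1
 c  0  0  0  1  1  1  1  1
 b  0  0  0  1  1  1  2  2
 b  0  0  0  1  1  1  2  3
 b  0  0  0  1  1  1  2  3
 a  0  1  1  1  2  2  2  3
 c  0  1  1  2  2  2  2  3
 a  0  1  2  2  3  3  3  3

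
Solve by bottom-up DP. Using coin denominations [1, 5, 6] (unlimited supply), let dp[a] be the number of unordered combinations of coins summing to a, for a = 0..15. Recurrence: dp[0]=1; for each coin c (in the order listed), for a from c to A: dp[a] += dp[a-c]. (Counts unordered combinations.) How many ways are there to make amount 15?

after  coin     0     1     2     3     4     5     6     7     8     9    10    11    12    13    14    15
          1     1     1     1     1     1     1     1     1     1     1     1     1     1     1     1     1
          5     1     1     1     1     1     2     2     2     2     2     3     3     3     3     3     4
          6     1     1     1     1     1     2     3     3     3     3     4     5     6     6     6     7

7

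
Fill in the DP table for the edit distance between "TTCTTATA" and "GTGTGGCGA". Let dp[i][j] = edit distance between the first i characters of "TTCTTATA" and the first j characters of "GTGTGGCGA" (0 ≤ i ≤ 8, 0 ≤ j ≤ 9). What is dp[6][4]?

   ''  G  T  G  T  G  G  C  G  A
''  0  1  2  3  4  5  6  7  8  9
 T  1  1  1  2  3  4  5  6  7  8
 T  2  2  1  2  2  3  4  5  6  7
 C  3  3  2  2  3  3  4  4  5  6
 T  4  4  3  3  2  3  4  5  5  6
 T  5  5  4  4  3  3  4  5  6  6
 A  6  6  5  5  4  4  4  5  6  6
 T  7  7  6  6  5  5  5  5  6  7
 A  8  8  7  7  6  6  6  6  6  6

4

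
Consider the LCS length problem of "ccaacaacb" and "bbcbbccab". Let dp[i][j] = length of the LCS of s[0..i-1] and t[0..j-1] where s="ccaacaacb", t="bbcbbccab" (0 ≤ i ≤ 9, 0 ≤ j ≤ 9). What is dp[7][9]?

4

   ''  b  b  c  b  b  c  c  a  b
''  0  0  0  0  0  0  0  0  0  0
 c  0  0  0  1  1  1  1  1  1  1
 c  0  0  0  1  1  1  2  2  2  2
 a  0  0  0  1  1  1  2  2  3  3
 a  0  0  0  1  1  1  2  2  3  3
 c  0  0  0  1  1  1  2  3  3  3
 a  0  0  0  1  1  1  2  3  4  4
 a  0  0  0  1  1  1  2  3  4  4
 c  0  0  0  1  1  1  2  3  4  4
 b  0  1  1  1  2  2  2  3  4  5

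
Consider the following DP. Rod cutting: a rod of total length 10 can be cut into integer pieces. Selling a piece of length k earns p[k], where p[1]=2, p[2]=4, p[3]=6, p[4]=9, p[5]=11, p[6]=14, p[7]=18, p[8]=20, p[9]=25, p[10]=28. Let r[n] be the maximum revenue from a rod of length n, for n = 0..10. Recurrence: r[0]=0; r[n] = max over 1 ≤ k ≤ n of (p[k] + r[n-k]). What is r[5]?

11

   n    0    1    2    3    4    5    6    7    8    9   10
r[n]    0    2    4    6    9   11   14   18   20   25   28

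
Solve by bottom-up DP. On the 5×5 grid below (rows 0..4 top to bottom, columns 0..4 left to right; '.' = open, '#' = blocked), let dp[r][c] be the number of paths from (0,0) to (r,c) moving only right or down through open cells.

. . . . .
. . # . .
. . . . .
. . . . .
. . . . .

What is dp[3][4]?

17

r\c   0   1   2   3   4
  0   1   1   1   1   1
  1   1   2   0   1   2
  2   1   3   3   4   6
  3   1   4   7  11  17
  4   1   5  12  23  40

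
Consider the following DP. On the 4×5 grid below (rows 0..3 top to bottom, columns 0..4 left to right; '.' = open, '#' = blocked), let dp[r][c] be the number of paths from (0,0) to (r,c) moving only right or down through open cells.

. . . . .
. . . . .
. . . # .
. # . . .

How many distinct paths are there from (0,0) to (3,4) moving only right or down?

11

r\c   0   1   2   3   4
  0   1   1   1   1   1
  1   1   2   3   4   5
  2   1   3   6   0   5
  3   1   0   6   6  11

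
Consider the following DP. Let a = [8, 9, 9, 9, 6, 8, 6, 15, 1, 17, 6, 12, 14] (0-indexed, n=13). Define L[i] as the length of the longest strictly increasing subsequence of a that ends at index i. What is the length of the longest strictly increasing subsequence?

   i    0    1    2    3    4    5    6    7    8    9   10   11   12
a[i]    8    9    9    9    6    8    6   15    1   17    6   12   14
L[i]    1    2    2    2    1    2    1    3    1    4    2    3    4

4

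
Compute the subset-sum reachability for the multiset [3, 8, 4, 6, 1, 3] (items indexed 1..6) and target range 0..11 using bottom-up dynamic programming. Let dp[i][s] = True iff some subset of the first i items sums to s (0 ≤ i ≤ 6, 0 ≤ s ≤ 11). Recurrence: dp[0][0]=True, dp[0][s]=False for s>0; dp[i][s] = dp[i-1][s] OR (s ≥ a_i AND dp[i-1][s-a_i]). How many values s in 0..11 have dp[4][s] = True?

i\s   0   1   2   3   4   5   6   7   8   9  10  11
  0   T   F   F   F   F   F   F   F   F   F   F   F
  1   T   F   F   T   F   F   F   F   F   F   F   F
  2   T   F   F   T   F   F   F   F   T   F   F   T
  3   T   F   F   T   T   F   F   T   T   F   F   T
  4   T   F   F   T   T   F   T   T   T   T   T   T
  5   T   T   F   T   T   T   T   T   T   T   T   T
  6   T   T   F   T   T   T   T   T   T   T   T   T

9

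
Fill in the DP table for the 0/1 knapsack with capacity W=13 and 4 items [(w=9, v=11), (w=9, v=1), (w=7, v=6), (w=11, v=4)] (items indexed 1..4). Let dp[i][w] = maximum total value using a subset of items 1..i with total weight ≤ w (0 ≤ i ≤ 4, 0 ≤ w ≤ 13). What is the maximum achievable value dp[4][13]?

i\w   0   1   2   3   4   5   6   7   8   9  10  11  12  13
  0   0   0   0   0   0   0   0   0   0   0   0   0   0   0
  1   0   0   0   0   0   0   0   0   0  11  11  11  11  11
  2   0   0   0   0   0   0   0   0   0  11  11  11  11  11
  3   0   0   0   0   0   0   0   6   6  11  11  11  11  11
  4   0   0   0   0   0   0   0   6   6  11  11  11  11  11

11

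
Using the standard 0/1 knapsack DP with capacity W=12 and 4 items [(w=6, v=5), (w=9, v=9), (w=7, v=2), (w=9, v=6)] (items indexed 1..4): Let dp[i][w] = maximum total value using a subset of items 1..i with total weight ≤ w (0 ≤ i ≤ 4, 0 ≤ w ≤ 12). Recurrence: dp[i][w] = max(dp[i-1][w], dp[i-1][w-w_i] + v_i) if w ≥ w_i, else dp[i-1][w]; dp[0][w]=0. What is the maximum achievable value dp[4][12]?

9

i\w   0   1   2   3   4   5   6   7   8   9  10  11  12
  0   0   0   0   0   0   0   0   0   0   0   0   0   0
  1   0   0   0   0   0   0   5   5   5   5   5   5   5
  2   0   0   0   0   0   0   5   5   5   9   9   9   9
  3   0   0   0   0   0   0   5   5   5   9   9   9   9
  4   0   0   0   0   0   0   5   5   5   9   9   9   9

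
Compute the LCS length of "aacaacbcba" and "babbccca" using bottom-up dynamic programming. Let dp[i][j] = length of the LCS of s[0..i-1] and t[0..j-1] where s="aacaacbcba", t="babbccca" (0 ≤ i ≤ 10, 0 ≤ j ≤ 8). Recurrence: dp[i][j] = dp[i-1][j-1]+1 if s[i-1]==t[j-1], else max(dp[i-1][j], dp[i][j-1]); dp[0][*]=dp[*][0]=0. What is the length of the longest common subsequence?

   ''  b  a  b  b  c  c  c  a
''  0  0  0  0  0  0  0  0  0
 a  0  0  1  1  1  1  1  1  1
 a  0  0  1  1  1  1  1  1  2
 c  0  0  1  1  1  2  2  2  2
 a  0  0  1  1  1  2  2  2  3
 a  0  0  1  1  1  2  2  2  3
 c  0  0  1  1  1  2  3  3  3
 b  0  1  1  2  2  2  3  3  3
 c  0  1  1  2  2  3  3  4  4
 b  0  1  1  2  3  3  3  4  4
 a  0  1  2  2  3  3  3  4  5

5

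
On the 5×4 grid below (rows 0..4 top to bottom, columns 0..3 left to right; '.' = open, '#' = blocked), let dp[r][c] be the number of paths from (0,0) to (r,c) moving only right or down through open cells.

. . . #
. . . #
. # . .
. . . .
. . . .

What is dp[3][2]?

4

r\c   0   1   2   3
  0   1   1   1   0
  1   1   2   3   0
  2   1   0   3   3
  3   1   1   4   7
  4   1   2   6  13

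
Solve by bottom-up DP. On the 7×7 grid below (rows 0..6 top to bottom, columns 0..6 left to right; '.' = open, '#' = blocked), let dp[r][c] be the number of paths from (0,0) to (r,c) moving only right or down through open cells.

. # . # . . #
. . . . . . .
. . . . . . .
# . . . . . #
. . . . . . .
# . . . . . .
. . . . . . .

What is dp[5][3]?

r\c   0   1   2   3   4   5   6
  0   1   0   0   0   0   0   0
  1   1   1   1   1   1   1   1
  2   1   2   3   4   5   6   7
  3   0   2   5   9  14  20   0
  4   0   2   7  16  30  50  50
  5   0   2   9  25  55 105 155
  6   0   2  11  36  91 196 351

25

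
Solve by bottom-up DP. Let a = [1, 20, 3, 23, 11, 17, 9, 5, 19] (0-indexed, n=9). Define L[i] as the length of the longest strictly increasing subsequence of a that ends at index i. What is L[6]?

   i    0    1    2    3    4    5    6    7    8
a[i]    1   20    3   23   11   17    9    5   19
L[i]    1    2    2    3    3    4    3    3    5

3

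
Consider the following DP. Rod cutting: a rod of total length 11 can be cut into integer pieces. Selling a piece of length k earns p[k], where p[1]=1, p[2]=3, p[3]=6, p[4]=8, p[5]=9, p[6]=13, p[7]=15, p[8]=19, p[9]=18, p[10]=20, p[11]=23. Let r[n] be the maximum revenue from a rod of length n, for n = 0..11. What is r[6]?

13

   n    0    1    2    3    4    5    6    7    8    9   10   11
r[n]    0    1    3    6    8    9   13   15   19   20   22   25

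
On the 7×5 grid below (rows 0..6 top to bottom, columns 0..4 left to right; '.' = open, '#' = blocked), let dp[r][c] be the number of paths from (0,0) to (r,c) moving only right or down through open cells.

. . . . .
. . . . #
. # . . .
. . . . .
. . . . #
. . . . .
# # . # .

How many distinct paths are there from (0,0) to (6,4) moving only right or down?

r\c   0   1   2   3   4
  0   1   1   1   1   1
  1   1   2   3   4   0
  2   1   0   3   7   7
  3   1   1   4  11  18
  4   1   2   6  17   0
  5   1   3   9  26  26
  6   0   0   9   0  26

26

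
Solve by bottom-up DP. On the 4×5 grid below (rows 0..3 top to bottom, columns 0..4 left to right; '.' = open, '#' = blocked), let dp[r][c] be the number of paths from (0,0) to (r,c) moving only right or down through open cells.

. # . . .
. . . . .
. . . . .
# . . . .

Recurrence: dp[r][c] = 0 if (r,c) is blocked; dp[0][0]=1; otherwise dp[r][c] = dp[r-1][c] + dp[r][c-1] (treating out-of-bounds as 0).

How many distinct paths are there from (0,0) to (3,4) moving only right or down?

14

r\c   0   1   2   3   4
  0   1   0   0   0   0
  1   1   1   1   1   1
  2   1   2   3   4   5
  3   0   2   5   9  14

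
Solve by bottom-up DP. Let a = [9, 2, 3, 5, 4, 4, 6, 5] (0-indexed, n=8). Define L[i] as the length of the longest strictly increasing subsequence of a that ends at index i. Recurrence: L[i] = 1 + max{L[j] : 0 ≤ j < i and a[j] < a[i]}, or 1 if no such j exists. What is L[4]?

   i    0    1    2    3    4    5    6    7
a[i]    9    2    3    5    4    4    6    5
L[i]    1    1    2    3    3    3    4    4

3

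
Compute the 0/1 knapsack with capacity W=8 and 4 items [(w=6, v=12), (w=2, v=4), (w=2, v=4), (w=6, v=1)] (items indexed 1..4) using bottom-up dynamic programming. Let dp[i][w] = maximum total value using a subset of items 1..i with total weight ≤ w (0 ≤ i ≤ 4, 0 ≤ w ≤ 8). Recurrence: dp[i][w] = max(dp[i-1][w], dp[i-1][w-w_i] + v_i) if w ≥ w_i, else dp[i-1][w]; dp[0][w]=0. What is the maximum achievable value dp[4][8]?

16

i\w   0   1   2   3   4   5   6   7   8
  0   0   0   0   0   0   0   0   0   0
  1   0   0   0   0   0   0  12  12  12
  2   0   0   4   4   4   4  12  12  16
  3   0   0   4   4   8   8  12  12  16
  4   0   0   4   4   8   8  12  12  16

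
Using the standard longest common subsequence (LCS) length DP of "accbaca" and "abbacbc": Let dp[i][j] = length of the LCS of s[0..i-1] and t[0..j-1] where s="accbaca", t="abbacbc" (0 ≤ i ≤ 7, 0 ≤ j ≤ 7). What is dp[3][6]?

2

   ''  a  b  b  a  c  b  c
''  0  0  0  0  0  0  0  0
 a  0  1  1  1  1  1  1  1
 c  0  1  1  1  1  2  2  2
 c  0  1  1  1  1  2  2  3
 b  0  1  2  2  2  2  3  3
 a  0  1  2  2  3  3  3  3
 c  0  1  2  2  3  4  4  4
 a  0  1  2  2  3  4  4  4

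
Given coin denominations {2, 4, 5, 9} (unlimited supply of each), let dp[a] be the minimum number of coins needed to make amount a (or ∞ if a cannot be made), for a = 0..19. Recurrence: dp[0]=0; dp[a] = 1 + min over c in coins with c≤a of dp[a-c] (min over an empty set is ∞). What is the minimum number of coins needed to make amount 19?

 a  0  1  2  3  4  5  6  7  8  9 10 11 12 13 14 15 16 17 18 19
dp  0  -  1  -  1  1  2  2  2  1  2  2  3  2  2  3  3  3  2  3
(- denotes ∞ / unreachable)

3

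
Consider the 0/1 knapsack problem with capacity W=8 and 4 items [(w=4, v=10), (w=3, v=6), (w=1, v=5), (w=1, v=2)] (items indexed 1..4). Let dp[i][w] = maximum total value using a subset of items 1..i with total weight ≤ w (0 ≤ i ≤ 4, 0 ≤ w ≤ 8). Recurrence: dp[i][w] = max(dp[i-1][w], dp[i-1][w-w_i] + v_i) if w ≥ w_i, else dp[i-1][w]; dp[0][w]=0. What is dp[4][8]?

i\w   0   1   2   3   4   5   6   7   8
  0   0   0   0   0   0   0   0   0   0
  1   0   0   0   0  10  10  10  10  10
  2   0   0   0   6  10  10  10  16  16
  3   0   5   5   6  11  15  15  16  21
  4   0   5   7   7  11  15  17  17  21

21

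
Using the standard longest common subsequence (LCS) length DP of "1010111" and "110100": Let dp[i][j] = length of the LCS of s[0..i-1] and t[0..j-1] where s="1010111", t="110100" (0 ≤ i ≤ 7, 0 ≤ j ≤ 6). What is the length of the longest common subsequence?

4

   ''  1  1  0  1  0  0
''  0  0  0  0  0  0  0
 1  0  1  1  1  1  1  1
 0  0  1  1  2  2  2  2
 1  0  1  2  2  3  3  3
 0  0  1  2  3  3  4  4
 1  0  1  2  3  4  4  4
 1  0  1  2  3  4  4  4
 1  0  1  2  3  4  4  4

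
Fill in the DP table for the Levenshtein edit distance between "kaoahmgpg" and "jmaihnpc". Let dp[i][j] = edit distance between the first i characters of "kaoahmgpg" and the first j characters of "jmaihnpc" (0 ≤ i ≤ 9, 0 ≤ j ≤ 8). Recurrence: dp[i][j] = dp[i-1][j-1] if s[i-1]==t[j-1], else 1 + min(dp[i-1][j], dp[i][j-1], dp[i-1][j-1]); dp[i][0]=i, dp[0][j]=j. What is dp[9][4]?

8

   ''  j  m  a  i  h  n  p  c
''  0  1  2  3  4  5  6  7  8
 k  1  1  2  3  4  5  6  7  8
 a  2  2  2  2  3  4  5  6  7
 o  3  3  3  3  3  4  5  6  7
 a  4  4  4  3  4  4  5  6  7
 h  5  5  5  4  4  4  5  6  7
 m  6  6  5  5  5  5  5  6  7
 g  7  7  6  6  6  6  6  6  7
 p  8  8  7  7  7  7  7  6  7
 g  9  9  8  8  8  8  8  7  7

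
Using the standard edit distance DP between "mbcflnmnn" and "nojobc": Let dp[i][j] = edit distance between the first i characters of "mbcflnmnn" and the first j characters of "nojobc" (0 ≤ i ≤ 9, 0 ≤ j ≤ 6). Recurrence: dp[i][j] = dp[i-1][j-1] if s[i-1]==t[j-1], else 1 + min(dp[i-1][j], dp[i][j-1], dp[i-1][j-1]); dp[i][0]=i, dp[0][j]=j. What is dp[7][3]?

7

   ''  n  o  j  o  b  c
''  0  1  2  3  4  5  6
 m  1  1  2  3  4  5  6
 b  2  2  2  3  4  4  5
 c  3  3  3  3  4  5  4
 f  4  4  4  4  4  5  5
 l  5  5  5  5  5  5  6
 n  6  5  6  6  6  6  6
 m  7  6  6  7  7  7  7
 n  8  7  7  7  8  8  8
 n  9  8  8  8  8  9  9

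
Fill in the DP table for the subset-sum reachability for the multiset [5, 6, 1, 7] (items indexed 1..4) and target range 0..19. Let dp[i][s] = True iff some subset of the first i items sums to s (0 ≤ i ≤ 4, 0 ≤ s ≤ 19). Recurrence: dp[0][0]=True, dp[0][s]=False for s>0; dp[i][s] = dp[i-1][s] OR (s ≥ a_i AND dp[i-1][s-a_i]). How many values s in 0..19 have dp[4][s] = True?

i\s   0   1   2   3   4   5   6   7   8   9  10  11  12  13  14  15  16  17  18  19
  0   T   F   F   F   F   F   F   F   F   F   F   F   F   F   F   F   F   F   F   F
  1   T   F   F   F   F   T   F   F   F   F   F   F   F   F   F   F   F   F   F   F
  2   T   F   F   F   F   T   T   F   F   F   F   T   F   F   F   F   F   F   F   F
  3   T   T   F   F   F   T   T   T   F   F   F   T   T   F   F   F   F   F   F   F
  4   T   T   F   F   F   T   T   T   T   F   F   T   T   T   T   F   F   F   T   T

12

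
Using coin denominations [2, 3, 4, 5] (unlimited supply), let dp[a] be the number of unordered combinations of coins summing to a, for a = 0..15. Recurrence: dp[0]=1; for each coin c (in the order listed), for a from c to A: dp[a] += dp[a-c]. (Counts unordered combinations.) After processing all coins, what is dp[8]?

5

after  coin     0     1     2     3     4     5     6     7     8     9    10    11    12    13    14    15
          2     1     0     1     0     1     0     1     0     1     0     1     0     1     0     1     0
          3     1     0     1     1     1     1     2     1     2     2     2     2     3     2     3     3
          4     1     0     1     1     2     1     3     2     4     3     5     4     7     5     8     7
          5     1     0     1     1     2     2     3     3     5     5     7     7    10    10    13    14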